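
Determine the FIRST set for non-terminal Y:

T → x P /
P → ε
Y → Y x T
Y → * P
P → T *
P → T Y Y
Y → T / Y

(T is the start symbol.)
{ '*', 'x' }

FIRST sets of the other non-terminals involved (by the same procedure, iterated to a fixed point):
  FIRST(T) = { 'x' }

From Y → Y x T:
  - Y is the symbol being defined: contributes nothing new
    Y is not nullable, so stop
From Y → * P:
  - '*' is a terminal: add '*' and stop
From Y → T / Y:
  - T is a non-terminal: add FIRST(T) \ {ε} = { 'x' }
    T is not nullable, so stop

Collecting: FIRST(Y) = { '*', 'x' }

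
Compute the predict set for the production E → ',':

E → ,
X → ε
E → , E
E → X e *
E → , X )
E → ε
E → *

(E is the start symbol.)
{ ',' }

PREDICT(E → ',') = (FIRST(RHS) \ {ε}) ∪ (FOLLOW(E) if ε ∈ FIRST(RHS), i.e. RHS ⇒* ε)
FIRST(',') = { ',' }
ε ∉ FIRST(','), so FOLLOW(E) is not added.
PREDICT(E → ',') = { ',' }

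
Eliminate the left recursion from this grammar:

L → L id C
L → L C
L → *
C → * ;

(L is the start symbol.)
L is directly left-recursive. The standard transformation for
  A → A α₁ | ... | A α_m | β₁ | ... | β_n
is
  A  → β₁ A' | ... | β_n A'
  A' → α₁ A' | ... | α_m A' | ε

L → * becomes L → * L'
L → L id C becomes L' → id C L'
L → L C becomes L' → C L'
Add L' → ε

Productions for other non-terminals are unchanged:
  C → * ;

Resulting grammar:
L → * L'
L' → id C L'
L' → C L'
L' → ε
C → * ;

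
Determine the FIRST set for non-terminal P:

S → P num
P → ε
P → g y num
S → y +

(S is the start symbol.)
To compute FIRST(P), examine every production with P on the left-hand side, reading each right-hand side left to right until a non-nullable symbol is reached.

From P → ε:
  - ε-production, so ε ∈ FIRST(P)
From P → g y num:
  - g is a terminal: add 'g' and stop

Collecting: FIRST(P) = { 'g', ε }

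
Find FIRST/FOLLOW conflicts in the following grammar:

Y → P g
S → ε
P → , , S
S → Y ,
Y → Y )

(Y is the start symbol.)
No FIRST/FOLLOW conflicts.

A FIRST/FOLLOW conflict occurs when a non-terminal N has a nullable alternative N → β (β ⇒* ε) and another alternative N → α with FIRST(α) ∩ FOLLOW(N) ≠ ∅: on such a lookahead the parser cannot decide between expanding α and letting N vanish via β.

Nullable non-terminals: S.
FIRST sets used below: FIRST(Y) = { ',' }

S: nullable alternative(s) S → ε; FOLLOW(S) = { 'g' }
  S → ε: FIRST \ {ε} = { } — this is the only nullable alternative, skip
  S → Y ,: FIRST \ {ε} = { ',' } — disjoint from FOLLOW(S)

P, Y have no nullable alternative, so no FIRST/FOLLOW check is needed there.

No FIRST/FOLLOW conflicts found.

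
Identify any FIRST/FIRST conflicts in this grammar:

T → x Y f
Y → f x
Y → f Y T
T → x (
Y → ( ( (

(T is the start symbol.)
A FIRST/FIRST conflict occurs when two productions N → α and N → β for the same non-terminal have FIRST(α) ∩ FIRST(β) ≠ ∅ (with ε ∈ FIRST of a nullable right-hand side, so two nullable alternatives also conflict).

Productions for T:
  T → x Y f: FIRST = { 'x' }
  T → x (: FIRST = { 'x' }
Productions for Y:
  Y → f x: FIRST = { 'f' }
  Y → f Y T: FIRST = { 'f' }
  Y → ( ( (: FIRST = { '(' }

Conflict for T: T → x Y f and T → x (
  Overlap: { 'x' }
Conflict for Y: Y → f x and Y → f Y T
  Overlap: { 'f' }

Answer: Yes. T → x Y f / T → x '(' on { 'x' }; Y → f x / Y → f Y T on { 'f' }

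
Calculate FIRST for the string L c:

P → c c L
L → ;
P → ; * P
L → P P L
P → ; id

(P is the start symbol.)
{ ';', 'c' }

FIRST sets of the non-terminals involved (from the grammar, by fixed-point iteration):
  FIRST(L) = { ';', 'c' }

To compute FIRST(L c), process the symbols left to right:
Symbol L is a non-terminal. Add FIRST(L) \ {ε} = { ';', 'c' }
L is not nullable (ε ∉ FIRST(L)), so stop here.
FIRST(L c) = { ';', 'c' }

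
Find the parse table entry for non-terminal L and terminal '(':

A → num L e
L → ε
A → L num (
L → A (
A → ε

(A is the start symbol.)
L → A (

To find M[L, '('], we find productions for L where '(' is in the predict set (PREDICT(N → α) = (FIRST(α) \ {ε}) ∪ (FOLLOW(N) if α ⇒* ε)).

Relevant sets:
  FIRST(A) = { '(', 'num', ε }
  FOLLOW(L) = { 'e', 'num' }

L → ε: PREDICT = { 'e', 'num' }
L → A (: PREDICT = { '(', 'num' }
  '(' is in predict set, so this production goes in M[L, '(']

M[L, '('] = L → A (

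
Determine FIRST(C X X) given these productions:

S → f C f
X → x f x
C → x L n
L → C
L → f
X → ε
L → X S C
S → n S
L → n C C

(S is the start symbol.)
FIRST sets of the non-terminals involved (from the grammar, by fixed-point iteration):
  FIRST(C) = { 'x' }

To compute FIRST(C X X), process the symbols left to right:
Symbol C is a non-terminal. Add FIRST(C) \ {ε} = { 'x' }
C is not nullable (ε ∉ FIRST(C)), so stop here.
FIRST(C X X) = { 'x' }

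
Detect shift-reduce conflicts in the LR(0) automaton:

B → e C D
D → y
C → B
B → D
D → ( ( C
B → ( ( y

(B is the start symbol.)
No shift-reduce conflicts

A shift-reduce conflict occurs when an LR(0) state has both:
  - a complete (reduce) item [A → α .] (dot at the end), and
  - a shift item [B → β . c γ] (dot before a terminal).

Augment with B' → B and build the canonical LR(0) collection (I0 = CLOSURE({[B' → . B]}), then GOTO on every symbol after a dot until no new states appear). It has 14 states:
  I0: { [B → . ( ( y], [B → . D], [B → . e C D], [B' → . B], [D → . ( ( C], [D → . y] }  — shift
  I1: { [B → ( . ( y], [D → ( . ( C] }  — shift
  I2: { [B' → B .] }  — accept
  I3: { [B → D .] }  — reduce
  I4: { [B → . ( ( y], [B → . D], [B → . e C D], [B → e . C D], [C → . B], [D → . ( ( C], [D → . y] }  — shift
  I5: { [D → y .] }  — reduce
  I6: { [C → B .] }  — reduce
  I7: { [B → e C . D], [D → . ( ( C], [D → . y] }  — shift
  I8: { [D → ( . ( C] }  — shift
  I9: { [B → e C D .] }  — reduce
  I10: { [B → . ( ( y], [B → . D], [B → . e C D], [C → . B], [D → ( ( . C], [D → . ( ( C], [D → . y] }  — shift
  I11: { [D → ( ( C .] }  — reduce
  I12: { [B → ( ( . y], [B → . ( ( y], [B → . D], [B → . e C D], [C → . B], [D → ( ( . C], [D → . ( ( C], [D → . y] }  — shift
  I13: { [B → ( ( y .], [D → y .] }  — 2 reduces

No state contains both a complete item and a shift item.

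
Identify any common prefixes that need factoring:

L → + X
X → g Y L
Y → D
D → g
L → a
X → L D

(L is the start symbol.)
Left-factoring is needed when two productions for the same non-terminal
share a common prefix on the right-hand side.

Productions for L:
  L → + X
  L → a
Productions for X:
  X → g Y L
  X → L D

No common prefixes found.

Answer: No, left-factoring is not needed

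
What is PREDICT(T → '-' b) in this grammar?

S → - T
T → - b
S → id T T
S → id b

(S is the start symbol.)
PREDICT(T → '-' b) = (FIRST(RHS) \ {ε}) ∪ (FOLLOW(T) if ε ∈ FIRST(RHS), i.e. RHS ⇒* ε)
FIRST('-' b) = { '-' }
ε ∉ FIRST('-' b), so FOLLOW(T) is not added.
PREDICT(T → '-' b) = { '-' }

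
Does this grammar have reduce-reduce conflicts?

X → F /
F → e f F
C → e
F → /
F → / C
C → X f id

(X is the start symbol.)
No reduce-reduce conflicts

A reduce-reduce conflict occurs when an LR(0) state has two complete items [A → α .] and [B → β .] — both call for a reduction, and with no lookahead the parser cannot choose between them.

Augment with X' → X and build the canonical LR(0) collection (I0 = CLOSURE({[X' → . X]}), then GOTO on every symbol after a dot until no new states appear). It has 13 states:
  I0: { [F → . / C], [F → . /], [F → . e f F], [X → . F /], [X' → . X] }  — shift
  I1: { [C → . X f id], [C → . e], [F → . / C], [F → . /], [F → . e f F], [F → / . C], [F → / .], [X → . F /] }  — shift, reduce
  I2: { [X → F . /] }  — shift
  I3: { [X' → X .] }  — accept
  I4: { [F → e . f F] }  — shift
  I5: { [F → . / C], [F → . /], [F → . e f F], [F → e f . F] }  — shift
  I6: { [F → e f F .] }  — reduce
  I7: { [X → F / .] }  — reduce
  I8: { [F → / C .] }  — reduce
  I9: { [C → X . f id] }  — shift
  I10: { [C → e .], [F → e . f F] }  — shift, reduce
  I11: { [C → X f . id] }  — shift
  I12: { [C → X f id .] }  — reduce

No state contains more than one complete item.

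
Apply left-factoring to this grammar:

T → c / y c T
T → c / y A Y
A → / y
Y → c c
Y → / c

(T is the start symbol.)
Left-factoring transforms A → αβ₁ | αβ₂ into A → αA' and A' → β₁ | β₂
(α is the longest common prefix among the alternatives). Repeat until
no nonterminal has two alternatives with a common prefix.

Round 1: T has alternatives sharing prefix 'c / y'. Introduce T': T → c / y T'
  Add: T' → c T
  Add: T' → A Y

No remaining common prefixes — done.

Resulting grammar:
T → c / y T'
T' → c T
T' → A Y
A → / y
Y → c c
Y → / c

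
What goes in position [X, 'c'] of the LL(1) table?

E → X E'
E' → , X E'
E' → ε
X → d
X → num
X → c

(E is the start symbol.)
X → c

To find M[X, 'c'], we find productions for X where 'c' is in the predict set (PREDICT(N → α) = (FIRST(α) \ {ε}) ∪ (FOLLOW(N) if α ⇒* ε)).

X → d: PREDICT = { 'd' }
X → num: PREDICT = { 'num' }
X → c: PREDICT = { 'c' }
  'c' is in predict set, so this production goes in M[X, 'c']

M[X, 'c'] = X → c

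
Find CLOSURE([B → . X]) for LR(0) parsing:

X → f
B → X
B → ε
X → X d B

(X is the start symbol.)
To compute CLOSURE, for each item [A → α.Bβ] where B is a non-terminal, add [B → .γ] for all productions B → γ; repeat for the newly added items until nothing changes.

Start with: [B → . X]
  [B → . X] has the dot before X: add [X → . f], [X → . X d B]
No further items can be added.

CLOSURE = { [B → . X], [X → . X d B], [X → . f] }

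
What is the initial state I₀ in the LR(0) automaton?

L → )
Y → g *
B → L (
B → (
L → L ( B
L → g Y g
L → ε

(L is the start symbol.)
First, augment the grammar with L' → L
I₀ = CLOSURE({ [L' → . L] }):
  [L' → . L] has the dot before L: add [L → . )], [L → . L ( B], [L → . g Y g], [L → .]
No further items can be added.

I₀ = { [L → . )], [L → . L ( B], [L → . g Y g], [L → .], [L' → . L] }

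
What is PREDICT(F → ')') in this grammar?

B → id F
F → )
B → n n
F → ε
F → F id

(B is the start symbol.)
{ ')' }

PREDICT(F → ')') = (FIRST(RHS) \ {ε}) ∪ (FOLLOW(F) if ε ∈ FIRST(RHS), i.e. RHS ⇒* ε)
FIRST(')') = { ')' }
ε ∉ FIRST(')'), so FOLLOW(F) is not added.
PREDICT(F → ')') = { ')' }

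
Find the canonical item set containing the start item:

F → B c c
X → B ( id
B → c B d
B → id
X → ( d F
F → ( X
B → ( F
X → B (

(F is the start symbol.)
First, augment the grammar with F' → F
I₀ = CLOSURE({ [F' → . F] }):
  [F' → . F] has the dot before F: add [F → . B c c], [F → . ( X]
  [F → . B c c] has the dot before B: add [B → . c B d], [B → . id], [B → . ( F]
No further items can be added.

I₀ = { [B → . ( F], [B → . c B d], [B → . id], [F → . ( X], [F → . B c c], [F' → . F] }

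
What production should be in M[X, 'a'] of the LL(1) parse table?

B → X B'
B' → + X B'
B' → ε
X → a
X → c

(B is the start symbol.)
To find M[X, 'a'], we find productions for X where 'a' is in the predict set (PREDICT(N → α) = (FIRST(α) \ {ε}) ∪ (FOLLOW(N) if α ⇒* ε)).

X → a: PREDICT = { 'a' }
  'a' is in predict set, so this production goes in M[X, 'a']
X → c: PREDICT = { 'c' }

M[X, 'a'] = X → a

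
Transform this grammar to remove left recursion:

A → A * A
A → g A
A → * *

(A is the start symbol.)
A → g A A'
A → * * A'
A' → * A A'
A' → ε

A is directly left-recursive. The standard transformation for
  A → A α₁ | ... | A α_m | β₁ | ... | β_n
is
  A  → β₁ A' | ... | β_n A'
  A' → α₁ A' | ... | α_m A' | ε

A → g A becomes A → g A A'
A → * * becomes A → * * A'
A → A * A becomes A' → * A A'
Add A' → ε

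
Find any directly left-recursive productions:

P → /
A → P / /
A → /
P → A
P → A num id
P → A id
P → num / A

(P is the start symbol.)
Direct left recursion occurs when N → N α for some non-terminal N (the right-hand side begins with the left-hand side itself).

P → /: starts with '/'
A → P / /: starts with P
A → /: starts with '/'
P → A: starts with A
P → A num id: starts with A
P → A id: starts with A
P → num / A: starts with num

No direct left recursion found.

Answer: No direct left recursion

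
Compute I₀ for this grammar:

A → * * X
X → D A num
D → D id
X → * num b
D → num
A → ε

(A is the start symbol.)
First, augment the grammar with A' → A
I₀ = CLOSURE({ [A' → . A] }):
  [A' → . A] has the dot before A: add [A → . * * X], [A → .]
No further items can be added.

I₀ = { [A → . * * X], [A → .], [A' → . A] }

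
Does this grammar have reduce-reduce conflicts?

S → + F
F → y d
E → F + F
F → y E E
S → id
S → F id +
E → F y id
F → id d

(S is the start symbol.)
A reduce-reduce conflict occurs when an LR(0) state has two complete items [A → α .] and [B → β .] — both call for a reduction, and with no lookahead the parser cannot choose between them.

Augment with S' → S and build the canonical LR(0) collection (I0 = CLOSURE({[S' → . S]}), then GOTO on every symbol after a dot until no new states appear). It has 19 states:
  I0: { [F → . id d], [F → . y E E], [F → . y d], [S → . + F], [S → . F id +], [S → . id], [S' → . S] }  — shift
  I1: { [F → . id d], [F → . y E E], [F → . y d], [S → + . F] }  — shift
  I2: { [S → F . id +] }  — shift
  I3: { [S' → S .] }  — accept
  I4: { [F → id . d], [S → id .] }  — shift, reduce
  I5: { [E → . F + F], [E → . F y id], [F → . id d], [F → . y E E], [F → . y d], [F → y . E E], [F → y . d] }  — shift
  I6: { [E → . F + F], [E → . F y id], [F → . id d], [F → . y E E], [F → . y d], [F → y E . E] }  — shift
  I7: { [E → F . + F], [E → F . y id] }  — shift
  I8: { [F → y d .] }  — reduce
  I9: { [F → id . d] }  — shift
  I10: { [F → id d .] }  — reduce
  I11: { [E → F + . F], [F → . id d], [F → . y E E], [F → . y d] }  — shift
  I12: { [E → F y . id] }  — shift
  I13: { [E → F y id .] }  — reduce
  I14: { [E → F + F .] }  — reduce
  I15: { [F → y E E .] }  — reduce
  I16: { [S → F id . +] }  — shift
  I17: { [S → F id + .] }  — reduce
  I18: { [S → + F .] }  — reduce

No state contains more than one complete item.

Answer: No reduce-reduce conflicts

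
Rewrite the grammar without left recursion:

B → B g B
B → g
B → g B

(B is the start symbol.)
B → g B'
B → g B B'
B' → g B B'
B' → ε

B is directly left-recursive. The standard transformation for
  A → A α₁ | ... | A α_m | β₁ | ... | β_n
is
  A  → β₁ A' | ... | β_n A'
  A' → α₁ A' | ... | α_m A' | ε

B → g becomes B → g B'
B → g B becomes B → g B B'
B → B g B becomes B' → g B B'
Add B' → ε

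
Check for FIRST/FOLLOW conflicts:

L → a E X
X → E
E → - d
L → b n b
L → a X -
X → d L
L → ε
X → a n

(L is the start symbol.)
Nullable non-terminals: L.

L: nullable alternative(s) L → ε; FOLLOW(L) = { $, '-' }
  L → a E X: FIRST \ {ε} = { 'a' } — disjoint from FOLLOW(L)
  L → b n b: FIRST \ {ε} = { 'b' } — disjoint from FOLLOW(L)
  L → a X -: FIRST \ {ε} = { 'a' } — disjoint from FOLLOW(L)
  L → ε: FIRST \ {ε} = { } — this is the only nullable alternative, skip

E, X have no nullable alternative, so no FIRST/FOLLOW check is needed there.

No FIRST/FOLLOW conflicts found.

Answer: No FIRST/FOLLOW conflicts.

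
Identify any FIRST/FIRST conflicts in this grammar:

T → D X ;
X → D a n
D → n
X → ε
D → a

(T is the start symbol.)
No FIRST/FIRST conflicts.

A FIRST/FIRST conflict occurs when two productions N → α and N → β for the same non-terminal have FIRST(α) ∩ FIRST(β) ≠ ∅ (with ε ∈ FIRST of a nullable right-hand side, so two nullable alternatives also conflict).

FIRST sets of the non-terminals at (or reachable through a nullable prefix from) the front of some alternative:
  FIRST(D) = { 'a', 'n' }

Productions for X:
  X → D a n: FIRST = { 'a', 'n' }
  X → ε: FIRST = { ε }
Productions for D:
  D → n: FIRST = { 'n' }
  D → a: FIRST = { 'a' }
T has only one production, so no FIRST/FIRST conflict is possible there.

All alternatives of each non-terminal have pairwise disjoint FIRST sets.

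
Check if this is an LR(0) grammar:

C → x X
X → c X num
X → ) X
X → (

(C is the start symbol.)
A grammar is LR(0) if no state in the canonical LR(0) collection has:
  - both a shift item (dot before a terminal) and a complete item (shift-reduce conflict), or
  - two or more complete items (reduce-reduce conflict; the accept item [C' → C .] counts as a complete item here).

Augment with C' → C and build the canonical LR(0) collection (I0 = CLOSURE({[C' → . C]}), then GOTO on every symbol after a dot until no new states appear). It has 10 states:
  I0: { [C → . x X], [C' → . C] }  — shift
  I1: { [C' → C .] }  — accept
  I2: { [C → x . X], [X → . (], [X → . ) X], [X → . c X num] }  — shift
  I3: { [X → ( .] }  — reduce
  I4: { [X → ) . X], [X → . (], [X → . ) X], [X → . c X num] }  — shift
  I5: { [C → x X .] }  — reduce
  I6: { [X → . (], [X → . ) X], [X → . c X num], [X → c . X num] }  — shift
  I7: { [X → c X . num] }  — shift
  I8: { [X → c X num .] }  — reduce
  I9: { [X → ) X .] }  — reduce

Every state is either a pure shift/goto state or contains exactly one complete item and nothing to shift — no conflicts. The grammar is LR(0).

Answer: Yes, the grammar is LR(0)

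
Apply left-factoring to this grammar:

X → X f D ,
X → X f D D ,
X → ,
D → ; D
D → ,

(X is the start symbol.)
Left-factoring transforms A → αβ₁ | αβ₂ into A → αA' and A' → β₁ | β₂
(α is the longest common prefix among the alternatives). Repeat until
no nonterminal has two alternatives with a common prefix.

Round 1: X has alternatives sharing prefix 'X f D'. Introduce X': X → X f D X'
  Add: X' → ,
  Add: X' → D ,

No remaining common prefixes — done.

Resulting grammar:
X → X f D X'
X' → ,
X' → D ,
X → ,
D → ; D
D → ,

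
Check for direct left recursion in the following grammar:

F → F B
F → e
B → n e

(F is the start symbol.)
Yes, F is left-recursive

F → F B: LEFT RECURSIVE (starts with F)
F → e: starts with e
B → n e: starts with n

The grammar has direct left recursion on: F.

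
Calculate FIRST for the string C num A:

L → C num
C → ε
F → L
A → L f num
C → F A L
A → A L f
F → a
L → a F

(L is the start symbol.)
{ 'a', 'num' }

FIRST sets of the non-terminals involved (from the grammar, by fixed-point iteration):
  FIRST(C) = { 'a', 'num', ε }

To compute FIRST(C num A), process the symbols left to right:
Symbol C is a non-terminal. Add FIRST(C) \ {ε} = { 'a', 'num' }
C is nullable (ε ∈ FIRST(C)), continue to the next symbol.
Symbol num is a terminal. Add 'num' and stop.
FIRST(C num A) = { 'a', 'num' }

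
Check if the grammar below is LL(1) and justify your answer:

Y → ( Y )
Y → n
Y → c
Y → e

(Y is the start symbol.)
A grammar is LL(1) if for each non-terminal N with multiple productions, the predict sets of those productions are pairwise disjoint, where PREDICT(N → α) = (FIRST(α) \ {ε}) ∪ (FOLLOW(N) if α ⇒* ε).

For Y:
  PREDICT(Y → '(' Y ')') = { '(' }
  PREDICT(Y → n) = { 'n' }
  PREDICT(Y → c) = { 'c' }
  PREDICT(Y → e) = { 'e' }

All predict sets are disjoint. The grammar IS LL(1).

Answer: Yes, the grammar is LL(1).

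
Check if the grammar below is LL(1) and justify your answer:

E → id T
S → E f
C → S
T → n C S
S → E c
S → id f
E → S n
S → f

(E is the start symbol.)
A grammar is LL(1) if for each non-terminal N with multiple productions, the predict sets of those productions are pairwise disjoint, where PREDICT(N → α) = (FIRST(α) \ {ε}) ∪ (FOLLOW(N) if α ⇒* ε).

Relevant sets:
  FIRST(S) = { 'f', 'id' }
  FIRST(E) = { 'f', 'id' }

For E:
  PREDICT(E → id T) = { 'id' }
  PREDICT(E → S n) = { 'f', 'id' }
For S:
  PREDICT(S → E f) = { 'f', 'id' }
  PREDICT(S → E c) = { 'f', 'id' }
  PREDICT(S → id f) = { 'id' }
  PREDICT(S → f) = { 'f' }
C, T have a single production, so nothing to check there.

Conflict found: Predict set conflict for E: { 'id' }
The grammar is NOT LL(1).

Answer: No. Predict set conflict for E: { 'id' }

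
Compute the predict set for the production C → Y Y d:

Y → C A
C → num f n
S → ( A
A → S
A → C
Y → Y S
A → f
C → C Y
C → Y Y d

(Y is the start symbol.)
PREDICT(C → Y Y d) = (FIRST(RHS) \ {ε}) ∪ (FOLLOW(C) if ε ∈ FIRST(RHS), i.e. RHS ⇒* ε)
FIRST(Y) = { 'num' }
FIRST(Y Y d) = { 'num' }
ε ∉ FIRST(Y Y d), so FOLLOW(C) is not added.
PREDICT(C → Y Y d) = { 'num' }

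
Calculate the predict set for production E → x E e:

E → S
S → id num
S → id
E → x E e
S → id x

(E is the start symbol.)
{ 'x' }

PREDICT(E → x E e) = (FIRST(RHS) \ {ε}) ∪ (FOLLOW(E) if ε ∈ FIRST(RHS), i.e. RHS ⇒* ε)
FIRST(x E e) = { 'x' }
ε ∉ FIRST(x E e), so FOLLOW(E) is not added.
PREDICT(E → x E e) = { 'x' }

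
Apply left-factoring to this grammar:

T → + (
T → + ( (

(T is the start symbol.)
Left-factoring transforms A → αβ₁ | αβ₂ into A → αA' and A' → β₁ | β₂
(α is the longest common prefix among the alternatives). Repeat until
no nonterminal has two alternatives with a common prefix.

Round 1: T has alternatives sharing prefix '+ ('. Introduce T': T → + ( T'
  Add: T' → ε
  Add: T' → (

No remaining common prefixes — done.

Resulting grammar:
T → + ( T'
T' → ε
T' → (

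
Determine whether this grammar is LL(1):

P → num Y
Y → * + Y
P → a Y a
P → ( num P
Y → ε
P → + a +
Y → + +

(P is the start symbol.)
Yes, the grammar is LL(1).

A grammar is LL(1) if for each non-terminal N with multiple productions, the predict sets of those productions are pairwise disjoint, where PREDICT(N → α) = (FIRST(α) \ {ε}) ∪ (FOLLOW(N) if α ⇒* ε).

Relevant sets:
  FOLLOW(Y) = { $, 'a' }

For P:
  PREDICT(P → num Y) = { 'num' }
  PREDICT(P → a Y a) = { 'a' }
  PREDICT(P → '(' num P) = { '(' }
  PREDICT(P → '+' a '+') = { '+' }
For Y:
  PREDICT(Y → '*' '+' Y) = { '*' }
  PREDICT(Y → ε) = { $, 'a' }
  PREDICT(Y → '+' '+') = { '+' }

All predict sets are disjoint. The grammar IS LL(1).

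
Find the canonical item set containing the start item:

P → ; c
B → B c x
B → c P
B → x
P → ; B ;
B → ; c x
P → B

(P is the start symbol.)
First, augment the grammar with P' → P
I₀ = CLOSURE({ [P' → . P] }):
  [P' → . P] has the dot before P: add [P → . ; c], [P → . ; B ;], [P → . B]
  [P → . B] has the dot before B: add [B → . B c x], [B → . c P], [B → . x], [B → . ; c x]
No further items can be added.

I₀ = { [B → . ; c x], [B → . B c x], [B → . c P], [B → . x], [P → . ; B ;], [P → . ; c], [P → . B], [P' → . P] }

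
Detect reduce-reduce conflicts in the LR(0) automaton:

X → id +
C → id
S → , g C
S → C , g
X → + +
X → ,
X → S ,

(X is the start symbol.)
No reduce-reduce conflicts

Augment with X' → X and build the canonical LR(0) collection (I0 = CLOSURE({[X' → . X]}), then GOTO on every symbol after a dot until no new states appear). It has 15 states:
  I0: { [C → . id], [S → . , g C], [S → . C , g], [X → . + +], [X → . ,], [X → . S ,], [X → . id +], [X' → . X] }  — shift
  I1: { [X → + . +] }  — shift
  I2: { [S → , . g C], [X → , .] }  — shift, reduce
  I3: { [S → C . , g] }  — shift
  I4: { [X → S . ,] }  — shift
  I5: { [X' → X .] }  — accept
  I6: { [C → id .], [X → id . +] }  — shift, reduce
  I7: { [X → id + .] }  — reduce
  I8: { [X → S , .] }  — reduce
  I9: { [S → C , . g] }  — shift
  I10: { [S → C , g .] }  — reduce
  I11: { [C → . id], [S → , g . C] }  — shift
  I12: { [S → , g C .] }  — reduce
  I13: { [C → id .] }  — reduce
  I14: { [X → + + .] }  — reduce

No state contains more than one complete item.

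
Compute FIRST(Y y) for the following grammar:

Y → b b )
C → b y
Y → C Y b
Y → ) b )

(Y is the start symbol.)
FIRST sets of the non-terminals involved (from the grammar, by fixed-point iteration):
  FIRST(Y) = { ')', 'b' }

To compute FIRST(Y y), process the symbols left to right:
Symbol Y is a non-terminal. Add FIRST(Y) \ {ε} = { ')', 'b' }
Y is not nullable (ε ∉ FIRST(Y)), so stop here.
FIRST(Y y) = { ')', 'b' }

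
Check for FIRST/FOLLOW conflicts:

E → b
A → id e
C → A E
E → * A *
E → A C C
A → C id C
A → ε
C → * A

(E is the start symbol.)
Yes. A → id e with FOLLOW(A) on { 'id' }; A → C id C with FOLLOW(A) on { '*', 'b', 'id' }

A FIRST/FOLLOW conflict occurs when a non-terminal N has a nullable alternative N → β (β ⇒* ε) and another alternative N → α with FIRST(α) ∩ FOLLOW(N) ≠ ∅: on such a lookahead the parser cannot decide between expanding α and letting N vanish via β.

Nullable non-terminals: A.
FIRST sets used below: FIRST(C) = { '*', 'b', 'id' }

A: nullable alternative(s) A → ε; FOLLOW(A) = { $, '*', 'b', 'id' }
  A → id e: FIRST \ {ε} = { 'id' } — overlaps FOLLOW(A) on { 'id' }: CONFLICT
  A → C id C: FIRST \ {ε} = { '*', 'b', 'id' } — overlaps FOLLOW(A) on { '*', 'b', 'id' }: CONFLICT
  A → ε: FIRST \ {ε} = { } — this is the only nullable alternative, skip

C, E have no nullable alternative, so no FIRST/FOLLOW check is needed there.

So the grammar has 2 FIRST/FOLLOW conflicts (marked CONFLICT above).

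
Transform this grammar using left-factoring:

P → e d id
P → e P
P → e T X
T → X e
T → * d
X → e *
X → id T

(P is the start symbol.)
P → e P'
P' → d id
P' → P
P' → T X
T → X e
T → * d
X → e *
X → id T

Left-factoring transforms A → αβ₁ | αβ₂ into A → αA' and A' → β₁ | β₂
(α is the longest common prefix among the alternatives). Repeat until
no nonterminal has two alternatives with a common prefix.

Round 1: P has alternatives sharing prefix 'e'. Introduce P': P → e P'
  Add: P' → d id
  Add: P' → P
  Add: P' → T X

No remaining common prefixes — done.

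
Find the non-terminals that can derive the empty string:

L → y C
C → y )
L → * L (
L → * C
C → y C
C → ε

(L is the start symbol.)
A non-terminal is nullable if it can derive ε (the empty string): either it has an ε-production, or it has a production whose right-hand side consists entirely of nullable non-terminals.

ε-productions: C → ε
So C is immediately nullable.
No further non-terminal can be added: every production for the remaining non-terminals contains a terminal or a non-nullable non-terminal.
Nullable = { 'C' }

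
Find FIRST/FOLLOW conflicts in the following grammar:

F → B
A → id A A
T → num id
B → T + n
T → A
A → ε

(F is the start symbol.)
A FIRST/FOLLOW conflict occurs when a non-terminal N has a nullable alternative N → β (β ⇒* ε) and another alternative N → α with FIRST(α) ∩ FOLLOW(N) ≠ ∅: on such a lookahead the parser cannot decide between expanding α and letting N vanish via β.

Nullable non-terminals: A, T.
FIRST sets used below: FIRST(A) = { 'id', ε }

A: nullable alternative(s) A → ε; FOLLOW(A) = { '+', 'id' }
  A → id A A: FIRST \ {ε} = { 'id' } — overlaps FOLLOW(A) on { 'id' }: CONFLICT
  A → ε: FIRST \ {ε} = { } — this is the only nullable alternative, skip

T: nullable alternative(s) T → A; FOLLOW(T) = { '+' }
  T → num id: FIRST \ {ε} = { 'num' } — disjoint from FOLLOW(T)
  T → A: FIRST \ {ε} = { 'id' } — this is the only nullable alternative, skip

B, F have no nullable alternative, so no FIRST/FOLLOW check is needed there.

So the grammar has 1 FIRST/FOLLOW conflict (marked CONFLICT above).

Answer: Yes. A → id A A with FOLLOW(A) on { 'id' }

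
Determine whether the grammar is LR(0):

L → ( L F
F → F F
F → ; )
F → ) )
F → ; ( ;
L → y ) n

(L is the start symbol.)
No. Shift-reduce conflict between [L → ( L F .] and [F → . ) )]

A grammar is LR(0) if no state in the canonical LR(0) collection has:
  - both a shift item (dot before a terminal) and a complete item (shift-reduce conflict), or
  - two or more complete items (reduce-reduce conflict; the accept item [L' → L .] counts as a complete item here).

Augment with L' → L and build the canonical LR(0) collection (I0 = CLOSURE({[L' → . L]}), then GOTO on every symbol after a dot until no new states appear). It has 15 states:
  I0: { [L → . ( L F], [L → . y ) n], [L' → . L] }  — shift
  I1: { [L → ( . L F], [L → . ( L F], [L → . y ) n] }  — shift
  I2: { [L' → L .] }  — accept
  I3: { [L → y . ) n] }  — shift
  I4: { [L → y ) . n] }  — shift
  I5: { [L → y ) n .] }  — reduce
  I6: { [F → . ) )], [F → . ; ( ;], [F → . ; )], [F → . F F], [L → ( L . F] }  — shift
  I7: { [F → ) . )] }  — shift
  I8: { [F → ; . ( ;], [F → ; . )] }  — shift
  I9: { [F → . ) )], [F → . ; ( ;], [F → . ; )], [F → . F F], [F → F . F], [L → ( L F .] }  — shift, reduce
  I10: { [F → . ) )], [F → . ; ( ;], [F → . ; )], [F → . F F], [F → F . F], [F → F F .] }  — shift, reduce
  I11: { [F → ; ( . ;] }  — shift
  I12: { [F → ; ) .] }  — reduce
  I13: { [F → ; ( ; .] }  — reduce
  I14: { [F → ) ) .] }  — reduce

Conflict in state I9:
  Shift-reduce conflict between [L → ( L F .] and [F → . ) )]
So the grammar is NOT LR(0).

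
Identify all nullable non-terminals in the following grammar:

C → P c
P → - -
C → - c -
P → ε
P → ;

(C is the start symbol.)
A non-terminal is nullable if it can derive ε (the empty string): either it has an ε-production, or it has a production whose right-hand side consists entirely of nullable non-terminals.

ε-productions: P → ε
So P is immediately nullable.
No further non-terminal can be added: every production for the remaining non-terminals contains a terminal or a non-nullable non-terminal.
Nullable = { 'P' }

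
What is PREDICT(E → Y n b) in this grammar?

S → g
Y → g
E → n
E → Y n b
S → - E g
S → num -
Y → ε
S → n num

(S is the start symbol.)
PREDICT(E → Y n b) = (FIRST(RHS) \ {ε}) ∪ (FOLLOW(E) if ε ∈ FIRST(RHS), i.e. RHS ⇒* ε)
FIRST(Y) = { 'g', ε }
FIRST(Y n b) = { 'g', 'n' }
ε ∉ FIRST(Y n b), so FOLLOW(E) is not added.
PREDICT(E → Y n b) = { 'g', 'n' }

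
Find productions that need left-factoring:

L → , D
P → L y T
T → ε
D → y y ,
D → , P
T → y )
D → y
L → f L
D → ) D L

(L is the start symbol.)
Yes, D has productions with common prefix 'y'

Left-factoring is needed when two productions for the same non-terminal
share a common prefix on the right-hand side.

Productions for L:
  L → , D
  L → f L
Productions for T:
  T → ε
  T → y )
Productions for D:
  D → y y ,
  D → , P
  D → y
  D → ) D L

Found common prefix 'y' in productions for D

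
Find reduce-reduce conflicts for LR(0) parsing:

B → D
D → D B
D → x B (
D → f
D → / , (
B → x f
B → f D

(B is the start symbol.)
Yes — I7: [B → x f .] vs [D → f .]

Augment with B' → B and build the canonical LR(0) collection (I0 = CLOSURE({[B' → . B]}), then GOTO on every symbol after a dot until no new states appear). It has 15 states:
  I0: { [B → . D], [B → . f D], [B → . x f], [B' → . B], [D → . / , (], [D → . D B], [D → . f], [D → . x B (] }  — shift
  I1: { [D → / . , (] }  — shift
  I2: { [B' → B .] }  — accept
  I3: { [B → . D], [B → . f D], [B → . x f], [B → D .], [D → . / , (], [D → . D B], [D → . f], [D → . x B (], [D → D . B] }  — shift, reduce
  I4: { [B → f . D], [D → . / , (], [D → . D B], [D → . f], [D → . x B (], [D → f .] }  — shift, reduce
  I5: { [B → . D], [B → . f D], [B → . x f], [B → x . f], [D → . / , (], [D → . D B], [D → . f], [D → . x B (], [D → x . B (] }  — shift
  I6: { [D → x B . (] }  — shift
  I7: { [B → f . D], [B → x f .], [D → . / , (], [D → . D B], [D → . f], [D → . x B (], [D → f .] }  — shift, 2 reduces
  I8: { [B → . D], [B → . f D], [B → . x f], [B → f D .], [D → . / , (], [D → . D B], [D → . f], [D → . x B (], [D → D . B] }  — shift, reduce
  I9: { [D → f .] }  — reduce
  I10: { [B → . D], [B → . f D], [B → . x f], [D → . / , (], [D → . D B], [D → . f], [D → . x B (], [D → x . B (] }  — shift
  I11: { [D → D B .] }  — reduce
  I12: { [D → x B ( .] }  — reduce
  I13: { [D → / , . (] }  — shift
  I14: { [D → / , ( .] }  — reduce

I7 contains complete items [B → x f .], [D → f .] — reduce-reduce conflict.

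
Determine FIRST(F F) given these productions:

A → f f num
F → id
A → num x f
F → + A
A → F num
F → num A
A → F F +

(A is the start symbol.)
FIRST sets of the non-terminals involved (from the grammar, by fixed-point iteration):
  FIRST(F) = { '+', 'id', 'num' }

To compute FIRST(F F), process the symbols left to right:
Symbol F is a non-terminal. Add FIRST(F) \ {ε} = { '+', 'id', 'num' }
F is not nullable (ε ∉ FIRST(F)), so stop here.
FIRST(F F) = { '+', 'id', 'num' }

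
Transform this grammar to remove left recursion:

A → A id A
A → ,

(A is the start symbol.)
A is directly left-recursive. The standard transformation for
  A → A α₁ | ... | A α_m | β₁ | ... | β_n
is
  A  → β₁ A' | ... | β_n A'
  A' → α₁ A' | ... | α_m A' | ε

A → , becomes A → , A'
A → A id A becomes A' → id A A'
Add A' → ε

Resulting grammar:
A → , A'
A' → id A A'
A' → ε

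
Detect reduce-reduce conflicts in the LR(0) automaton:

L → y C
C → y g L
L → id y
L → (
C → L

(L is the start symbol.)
A reduce-reduce conflict occurs when an LR(0) state has two complete items [A → α .] and [B → β .] — both call for a reduction, and with no lookahead the parser cannot choose between them.

Augment with L' → L and build the canonical LR(0) collection (I0 = CLOSURE({[L' → . L]}), then GOTO on every symbol after a dot until no new states appear). It has 11 states:
  I0: { [L → . (], [L → . id y], [L → . y C], [L' → . L] }  — shift
  I1: { [L → ( .] }  — reduce
  I2: { [L' → L .] }  — accept
  I3: { [L → id . y] }  — shift
  I4: { [C → . L], [C → . y g L], [L → . (], [L → . id y], [L → . y C], [L → y . C] }  — shift
  I5: { [L → y C .] }  — reduce
  I6: { [C → L .] }  — reduce
  I7: { [C → . L], [C → . y g L], [C → y . g L], [L → . (], [L → . id y], [L → . y C], [L → y . C] }  — shift
  I8: { [C → y g . L], [L → . (], [L → . id y], [L → . y C] }  — shift
  I9: { [C → y g L .] }  — reduce
  I10: { [L → id y .] }  — reduce

No state contains more than one complete item.

Answer: No reduce-reduce conflicts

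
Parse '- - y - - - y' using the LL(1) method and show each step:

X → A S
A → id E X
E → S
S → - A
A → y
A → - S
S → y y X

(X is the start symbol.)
Stack is shown with the top on the left.

Stack    Input            Action
--------------------------------
X $      - - y - - - y $  output X → A S
A S $    - - y - - - y $  output A → - S
- S S $  - - y - - - y $  match '-'
S S $    - y - - - y $    output S → - A
- A S $  - y - - - y $    match '-'
A S $    y - - - y $      output A → y
y S $    y - - - y $      match 'y'
S $      - - - y $        output S → - A
- A $    - - - y $        match '-'
A $      - - y $          output A → - S
- S $    - - y $          match '-'
S $      - y $            output S → - A
- A $    - y $            match '-'
A $      y $              output A → y
y $      y $              match 'y'
$        $                accept

The string is accepted.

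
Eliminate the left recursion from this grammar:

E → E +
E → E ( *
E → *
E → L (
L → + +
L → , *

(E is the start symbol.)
E → * E'
E → L ( E'
E' → + E'
E' → ( * E'
E' → ε
L → + +
L → , *

E is directly left-recursive. The standard transformation for
  A → A α₁ | ... | A α_m | β₁ | ... | β_n
is
  A  → β₁ A' | ... | β_n A'
  A' → α₁ A' | ... | α_m A' | ε

E → * becomes E → * E'
E → L ( becomes E → L ( E'
E → E + becomes E' → + E'
E → E ( * becomes E' → ( * E'
Add E' → ε

Productions for other non-terminals are unchanged:
  L → + +
  L → , *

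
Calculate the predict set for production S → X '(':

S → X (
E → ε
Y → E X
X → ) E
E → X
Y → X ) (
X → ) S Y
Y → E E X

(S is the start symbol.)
{ ')' }

PREDICT(S → X '(') = (FIRST(RHS) \ {ε}) ∪ (FOLLOW(S) if ε ∈ FIRST(RHS), i.e. RHS ⇒* ε)
FIRST(X) = { ')' }
FIRST(X '(') = { ')' }
ε ∉ FIRST(X '('), so FOLLOW(S) is not added.
PREDICT(S → X '(') = { ')' }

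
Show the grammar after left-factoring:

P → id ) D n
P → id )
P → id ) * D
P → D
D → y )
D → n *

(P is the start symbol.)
P → id ) P'
P' → D n
P' → ε
P' → * D
P → D
D → y )
D → n *

Left-factoring transforms A → αβ₁ | αβ₂ into A → αA' and A' → β₁ | β₂
(α is the longest common prefix among the alternatives). Repeat until
no nonterminal has two alternatives with a common prefix.

Round 1: P has alternatives sharing prefix 'id )'. Introduce P': P → id ) P'
  Add: P' → D n
  Add: P' → ε
  Add: P' → * D

No remaining common prefixes — done.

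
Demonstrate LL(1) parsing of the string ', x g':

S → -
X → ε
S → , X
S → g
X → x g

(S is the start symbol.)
LL(1) parsing maintains a stack (initially the start symbol over $) and the input. At each step: if the stack top is a terminal, match it against the current input token; if it is a non-terminal N, replace it with the RHS of M[N, lookahead] (the unique production whose predict set contains the lookahead).

Stack is shown with the top on the left.

Stack  Input    Action
----------------------
S $    , x g $  output S → , X
, X $  , x g $  match ','
X $    x g $    output X → x g
x g $  x g $    match 'x'
g $    g $      match 'g'
$      $        accept

The string is accepted.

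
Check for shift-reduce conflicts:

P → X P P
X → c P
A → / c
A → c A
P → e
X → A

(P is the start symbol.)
A shift-reduce conflict occurs when an LR(0) state has both:
  - a complete (reduce) item [A → α .] (dot at the end), and
  - a shift item [B → β . c γ] (dot before a terminal).

Augment with P' → P and build the canonical LR(0) collection (I0 = CLOSURE({[P' → . P]}), then GOTO on every symbol after a dot until no new states appear). It has 12 states:
  I0: { [A → . / c], [A → . c A], [P → . X P P], [P → . e], [P' → . P], [X → . A], [X → . c P] }  — shift
  I1: { [A → / . c] }  — shift
  I2: { [X → A .] }  — reduce
  I3: { [P' → P .] }  — accept
  I4: { [A → . / c], [A → . c A], [P → . X P P], [P → . e], [P → X . P P], [X → . A], [X → . c P] }  — shift
  I5: { [A → . / c], [A → . c A], [A → c . A], [P → . X P P], [P → . e], [X → . A], [X → . c P], [X → c . P] }  — shift
  I6: { [P → e .] }  — reduce
  I7: { [A → c A .], [X → A .] }  — 2 reduces
  I8: { [X → c P .] }  — reduce
  I9: { [A → . / c], [A → . c A], [P → . X P P], [P → . e], [P → X P . P], [X → . A], [X → . c P] }  — shift
  I10: { [P → X P P .] }  — reduce
  I11: { [A → / c .] }  — reduce

No state contains both a complete item and a shift item.

Answer: No shift-reduce conflicts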